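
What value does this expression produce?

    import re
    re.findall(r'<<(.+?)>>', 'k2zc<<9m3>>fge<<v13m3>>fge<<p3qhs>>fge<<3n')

A non-greedy quantifier consumes as few characters as it can — just enough that the remainder of the pattern still matches from where it stops; whatever follows it matches normally.
Scanning left to right: at [4:11] match '<<9m3>>', group 1 = '9m3'; at [14:23] match '<<v13m3>>', group 1 = 'v13m3'; at [26:35] match '<<p3qhs>>', group 1 = 'p3qhs'.
Because there's exactly one group, `findall` drops the full match and keeps group 1 from each hit.

['9m3', 'v13m3', 'p3qhs']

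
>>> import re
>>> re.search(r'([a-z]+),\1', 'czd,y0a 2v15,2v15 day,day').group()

'day,day'

After group 1 captures some text, `\1` only succeeds where that same text appears again.
The match spans [18:25] → 'day,day'.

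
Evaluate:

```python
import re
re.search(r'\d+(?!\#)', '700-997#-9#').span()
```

(0, 3)

`(?!…)`/`(?<!…)` only lets a position through if the neighbouring text does NOT match; no characters are consumed.
`search` walks the string left to right and returns the first match it finds.
The match spans [0:3] → '700'.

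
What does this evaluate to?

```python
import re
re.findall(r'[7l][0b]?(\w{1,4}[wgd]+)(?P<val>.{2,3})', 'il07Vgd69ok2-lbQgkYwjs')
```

[('7Vgd', '69o'), ('QgkYw', 'js')]

Pattern: one of [7l], then optionally one of [0b]; then 1 to 4 of a word character, then one or more of one of [wgd] (captured); then 2 to 3 of any character (captured as 'val').
Matches: at [1:10] match 'l07Vgd69o', groups = ('7Vgd', '69o'); at [13:22] match 'lbQgkYwjs', groups = ('QgkYw', 'js').
With 2 capturing groups, `findall` returns a 2-tuple per match.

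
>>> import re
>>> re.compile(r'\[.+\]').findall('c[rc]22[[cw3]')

['[rc]22[[cw3]']

Since nothing is captured, `findall` lists the 1 matched substring directly.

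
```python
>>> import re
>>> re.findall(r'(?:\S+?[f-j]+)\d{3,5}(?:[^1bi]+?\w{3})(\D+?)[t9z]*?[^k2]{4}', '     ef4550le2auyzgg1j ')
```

['u']

Pattern: one or more of a non-whitespace character (lazy), then one or more of a character in [f-j] (non-capturing group); then 3 to 5 of a digit; then one or more of any character except [1bi] (lazy), then exactly 3 of a word character (non-capturing group); then one or more of a non-digit (lazy) (captured); then zero or more of one of [t9z] (lazy), then exactly 4 of any character except [k2].
Walking the string: at [5:20] match 'ef4550le2auyzgg', group 1 = 'u'.
With a single group, `findall` returns only what that group captured — 1 item.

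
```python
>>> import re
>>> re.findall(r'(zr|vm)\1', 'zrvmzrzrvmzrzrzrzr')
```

['zr', 'zr', 'zr']

`\1` has to match the exact text group 1 already captured.
With a single group, `findall` returns only what that group captured — 3 items.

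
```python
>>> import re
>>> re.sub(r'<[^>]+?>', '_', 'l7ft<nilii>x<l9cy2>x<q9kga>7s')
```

Matches: at [4:11] → '<nilii>'; at [12:19] → '<l9cy2>'; at [20:27] → '<q9kga>'.
Each match is replaced by '_'.

'l7ft_x_x_7s'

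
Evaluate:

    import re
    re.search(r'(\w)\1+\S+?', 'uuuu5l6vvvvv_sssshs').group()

'uuuu5'

After group 1 captures some text, `\1` only succeeds where that same text appears again.
`search` walks the string left to right and returns the first match it finds.
The match spans [0:5] → 'uuuu5'.
Captured: group 1 = 'u'.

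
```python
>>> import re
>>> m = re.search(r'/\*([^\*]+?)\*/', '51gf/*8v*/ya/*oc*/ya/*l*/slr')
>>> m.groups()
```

`re.search` scans for the first position where the pattern succeeds.
The match spans [4:10] → '/*8v*/'.
Captured: group 1 = '8v'.

('8v',)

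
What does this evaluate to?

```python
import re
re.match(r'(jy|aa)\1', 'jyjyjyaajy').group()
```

'jyjy'

`re.match` won't scan ahead — the pattern has to work from the very first character.
The match spans [0:4] → 'jyjy'.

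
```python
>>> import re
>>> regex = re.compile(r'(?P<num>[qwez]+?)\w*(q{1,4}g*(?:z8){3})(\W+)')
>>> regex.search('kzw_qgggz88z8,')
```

None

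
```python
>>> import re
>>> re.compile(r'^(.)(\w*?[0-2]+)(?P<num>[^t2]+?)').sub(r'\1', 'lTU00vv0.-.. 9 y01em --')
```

Pattern: anchored at the start of the string; then any character (captured); then zero or more of a word character (lazy), then one or more of a character in [0-2] (captured); then one or more of any character except [t2] (lazy) (captured as 'num').
Because the quantifier is non-greedy, it stops expanding at the earliest point where the rest of the pattern can succeed.
Matches: at [0:6] → 'lTU00v'.
The replacement refers to a captured group, so each match is rewritten using its own captured text.

'lv0.-.. 9 y01em --'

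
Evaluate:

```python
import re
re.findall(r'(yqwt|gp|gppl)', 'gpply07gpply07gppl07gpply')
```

['gp', 'gp', 'gp', 'gp']

The regex engine tests alternatives in the order written; an earlier branch that matches wins even if a later one would match more.
Matches: at [0:2] match 'gp', group 1 = 'gp'; at [7:9] match 'gp', group 1 = 'gp'; at [14:16] match 'gp', group 1 = 'gp'; at [20:22] match 'gp', group 1 = 'gp'.
Because there's exactly one group, `findall` drops the full match and keeps group 1 from each hit.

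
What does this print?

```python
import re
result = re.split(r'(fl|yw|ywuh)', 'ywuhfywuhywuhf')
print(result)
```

['', 'yw', 'uhf', 'yw', 'uh', 'yw', 'uhf']

Branches in `(...|...)` are attempted left-to-right; the first branch that allows the whole pattern to succeed is taken.
`re.split` interleaves the captured-group text with the surrounding fragments.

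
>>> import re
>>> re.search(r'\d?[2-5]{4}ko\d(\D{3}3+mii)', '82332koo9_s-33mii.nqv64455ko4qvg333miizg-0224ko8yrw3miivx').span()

This matches optionally a digit; then exactly 4 of a character in [2-5], then the literal 'ko', then a digit; then exactly 3 of a non-digit, then one or more of the literal '3', then the literal 'mii' (captured).
The match spans [21:38] → '64455ko4qvg333mii'.

(21, 38)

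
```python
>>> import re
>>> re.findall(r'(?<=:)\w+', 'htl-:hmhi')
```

['hmhi']

The positive lookaround only admits positions where the adjacent text matches; those characters stay outside the span.
Scanning left to right: at [5:9] → 'hmhi'.
Since nothing is captured, `findall` lists the 1 matched substring directly.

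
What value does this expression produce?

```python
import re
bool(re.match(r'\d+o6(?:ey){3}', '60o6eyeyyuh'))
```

Pattern: one or more of a digit; then the literal 'o6', then the literal 'ey' repeated 3 times.
`match` is anchored at position 0; if the pattern doesn't fit there, it returns None.
Here the pattern fails at index 0, so the call returns None, and `bool(None)` is False.

False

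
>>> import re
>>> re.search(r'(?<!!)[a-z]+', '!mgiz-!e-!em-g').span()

A negative assertion filters positions out without eating any characters.
`re.search` scans for the first position where the pattern succeeds.
The match spans [2:5] → 'giz'.

(2, 5)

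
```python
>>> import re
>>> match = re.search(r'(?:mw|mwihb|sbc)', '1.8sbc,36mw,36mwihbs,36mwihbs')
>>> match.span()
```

(3, 6)

The match spans [3:6] → 'sbc'.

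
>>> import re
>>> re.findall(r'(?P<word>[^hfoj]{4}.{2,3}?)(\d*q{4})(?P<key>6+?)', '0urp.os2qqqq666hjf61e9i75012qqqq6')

With the lazy modifier that quantifier settles for the fewest repetitions that let the rest of the pattern succeed (the atoms after it are unaffected and can still be greedy).
With 3 capturing groups, `findall` returns a 3-tuple per match.

[('0urp.os', '2qqqq', '6'), ('61e9i7', '5012qqqq', '6')]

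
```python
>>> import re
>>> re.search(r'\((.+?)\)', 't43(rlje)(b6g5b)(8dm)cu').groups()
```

('rlje',)

The `?` after the quantifier makes it lazy — it takes as little as possible before letting the rest of the pattern try.
`search` walks the string left to right and returns the first match it finds.
The match spans [3:9] → '(rlje)'.
Captured: group 1 = 'rlje'.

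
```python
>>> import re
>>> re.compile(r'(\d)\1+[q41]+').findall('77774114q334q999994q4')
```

['7', '3', '9']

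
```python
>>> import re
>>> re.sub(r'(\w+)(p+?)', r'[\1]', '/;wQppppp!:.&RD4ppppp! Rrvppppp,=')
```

This matches one or more of a word character (captured); then one or more of a literal 'p' (lazy) (captured).
Matches: at [2:9] → 'wQppppp'; at [13:21] → 'RD4ppppp'; at [23:31] → 'Rrvppppp'.
Each match is replaced using the text its own group 1 captured.

'/;[wQpppp]!:.&[RD4pppp]! [Rrvpppp],='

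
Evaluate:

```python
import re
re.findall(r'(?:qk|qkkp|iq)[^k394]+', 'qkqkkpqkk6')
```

No capturing groups, so `findall` returns the 1 full match string.

['qkq']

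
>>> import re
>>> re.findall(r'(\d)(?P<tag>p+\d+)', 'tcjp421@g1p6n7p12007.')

[('1', 'p6'), ('7', 'p12007')]

This matches a digit (captured); then one or more of a literal 'p', then one or more of a digit (captured as 'tag').
Walking the string: at [9:12] match '1p6', groups = ('1', 'p6'); at [13:20] match '7p12007', groups = ('7', 'p12007').
2 groups means each result is a tuple of 2 captured strings — 2 here.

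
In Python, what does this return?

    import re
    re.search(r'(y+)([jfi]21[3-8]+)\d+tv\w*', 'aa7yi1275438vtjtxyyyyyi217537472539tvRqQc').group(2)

'i21753747'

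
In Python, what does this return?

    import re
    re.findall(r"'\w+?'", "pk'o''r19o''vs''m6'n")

["'o'", "'r19o'", "'vs'", "'m6'"]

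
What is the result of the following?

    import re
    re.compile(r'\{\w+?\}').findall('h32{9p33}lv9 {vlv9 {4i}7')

With no groups in the pattern, `findall` gives back each whole match — 2 here.

['{9p33}', '{4i}']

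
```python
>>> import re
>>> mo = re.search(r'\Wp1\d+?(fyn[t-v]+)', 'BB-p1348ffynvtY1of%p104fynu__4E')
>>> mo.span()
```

The match spans [18:27] → '%p104fynu'.

(18, 27)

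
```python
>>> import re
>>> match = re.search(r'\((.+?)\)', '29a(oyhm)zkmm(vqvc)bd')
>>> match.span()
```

(3, 9)

The match spans [3:9] → '(oyhm)'.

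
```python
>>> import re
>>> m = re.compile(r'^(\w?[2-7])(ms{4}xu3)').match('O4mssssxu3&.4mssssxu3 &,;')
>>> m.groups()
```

The match spans [0:10] → 'O4mssssxu3'.
Captured: group 1 = 'O4', group 2 = 'mssssxu3'.

('O4', 'mssssxu3')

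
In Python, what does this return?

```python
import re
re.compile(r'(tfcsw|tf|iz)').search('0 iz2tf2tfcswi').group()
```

`re.search` tries every starting position until one works.
The match spans [2:4] → 'iz'.
Captured: group 1 = 'iz'.

'iz'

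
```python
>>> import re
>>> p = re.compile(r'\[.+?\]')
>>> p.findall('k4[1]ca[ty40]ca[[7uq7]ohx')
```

A `+?`/`*?`/`{m,n}?` starts at its minimum and grows only as far as needed for what follows to match.
Since nothing is captured, `findall` lists the 3 matched substrings directly.

['[1]', '[ty40]', '[[7uq7]']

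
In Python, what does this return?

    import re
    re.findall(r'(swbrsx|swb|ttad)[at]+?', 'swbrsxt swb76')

['swbrsx']

Scanning left to right: at [0:7] match 'swbrsxt', group 1 = 'swbrsx'.
One capturing group, so `findall` returns just the captured substring from the one match — 1 in all.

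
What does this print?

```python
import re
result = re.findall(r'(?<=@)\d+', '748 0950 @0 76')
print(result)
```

The lookaround is zero-width — it requires the adjacent text to match without consuming it, so the asserted text isn't part of the match.
Walking the string: at [10:11] → '0'.
`findall` yields the raw match text (1 of them) because the pattern has no groups.

['0']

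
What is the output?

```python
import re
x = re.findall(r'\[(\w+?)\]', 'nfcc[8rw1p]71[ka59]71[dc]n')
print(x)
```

Matches: at [4:11] match '[8rw1p]', group 1 = '8rw1p'; at [13:19] match '[ka59]', group 1 = 'ka59'; at [21:25] match '[dc]', group 1 = 'dc'.
One capturing group, so `findall` returns just the captured substring from each match — 3 in all.

['8rw1p', 'ka59', 'dc']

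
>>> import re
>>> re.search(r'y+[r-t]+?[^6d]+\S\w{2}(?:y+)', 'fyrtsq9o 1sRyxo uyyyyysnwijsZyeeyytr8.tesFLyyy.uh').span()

(1, 46)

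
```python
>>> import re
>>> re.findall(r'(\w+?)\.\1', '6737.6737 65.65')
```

The backreference `\1` re-matches whatever the first group consumed, character for character.
Scanning left to right: at [0:9] match '6737.6737', group 1 = '6737'; at [10:15] match '65.65', group 1 = '65'.
One capturing group, so `findall` returns just the captured substring from each match — 2 in all.

['6737', '65']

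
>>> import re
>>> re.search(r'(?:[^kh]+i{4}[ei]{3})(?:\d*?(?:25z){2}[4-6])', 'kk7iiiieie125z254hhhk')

The pattern matches one or more of any character except [kh], then exactly 4 of the literal 'i', then exactly 3 of one of [ei] (non-capturing group); then zero or more of a digit (lazy), then the literal '25z' repeated 2 times, then a character in [4-6] (non-capturing group).
`search` walks the string left to right and returns the first match it finds.
Here the pattern never matches, so the call returns None.

None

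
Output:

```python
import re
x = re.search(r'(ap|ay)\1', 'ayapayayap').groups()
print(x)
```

The match spans [4:8] → 'ayay'.
Captured: group 1 = 'ay'.

('ay',)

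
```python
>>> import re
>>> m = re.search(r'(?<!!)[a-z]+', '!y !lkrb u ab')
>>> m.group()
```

The negative lookaround is zero-width — it rules out positions where the adjacent text would match, without consuming anything.
The match spans [5:8] → 'krb'.

'krb'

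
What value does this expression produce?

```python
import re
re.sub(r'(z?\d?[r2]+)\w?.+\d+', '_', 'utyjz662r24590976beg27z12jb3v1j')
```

`sub` substitutes '_' at each match site.

'utyjz6_j'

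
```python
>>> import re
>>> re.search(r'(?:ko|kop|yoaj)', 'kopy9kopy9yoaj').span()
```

Branches in `(...|...)` are attempted left-to-right; the first branch that allows the whole pattern to succeed is taken.
`re.search` tries every starting position until one works.
The match spans [0:2] → 'ko'.

(0, 2)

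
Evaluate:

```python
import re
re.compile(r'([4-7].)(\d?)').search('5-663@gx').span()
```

(0, 3)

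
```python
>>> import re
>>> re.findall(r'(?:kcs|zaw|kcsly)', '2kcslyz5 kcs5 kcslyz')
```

Alternation isn't longest-match — the leftmost alternative that fits at this position is chosen.
`findall` yields the raw match text (3 of them) because the pattern has no groups.

['kcs', 'kcs', 'kcs']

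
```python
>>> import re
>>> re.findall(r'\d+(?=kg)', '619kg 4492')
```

['619']

The lookaround is zero-width — it requires the adjacent text to match without consuming it, so the asserted text isn't part of the match.
With no groups in the pattern, `findall` gives back each whole match — 1 here.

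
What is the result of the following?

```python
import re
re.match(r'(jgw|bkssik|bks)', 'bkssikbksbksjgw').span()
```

Alternation isn't longest-match — the leftmost alternative that fits at this position is chosen.
`match` is anchored at position 0; if the pattern doesn't fit there, it returns None.
The match spans [0:6] → 'bkssik'.
Captured: group 1 = 'bkssik'.

(0, 6)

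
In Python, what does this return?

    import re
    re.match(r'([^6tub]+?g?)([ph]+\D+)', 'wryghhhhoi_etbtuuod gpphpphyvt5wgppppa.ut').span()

(0, 30)

With `match`, the pattern is implicitly anchored at the beginning.
The match spans [0:30] → 'wryghhhhoi_etbtuuod gpphpphyvt'.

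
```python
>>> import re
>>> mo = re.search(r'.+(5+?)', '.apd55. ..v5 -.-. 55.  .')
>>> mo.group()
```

'.apd55. ..v5 -.-. 55'

This matches one or more of any character; then one or more of a literal '5' (lazy) (captured).
The match spans [0:20] → '.apd55. ..v5 -.-. 55'.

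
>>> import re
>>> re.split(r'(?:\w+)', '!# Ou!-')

The string is cut at each match, leaving 2 pieces.

['!# ', '!-']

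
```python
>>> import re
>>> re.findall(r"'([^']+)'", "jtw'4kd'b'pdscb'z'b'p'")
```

['4kd', 'pdscb', 'b']

`findall` collects group 1 from each match (3 total).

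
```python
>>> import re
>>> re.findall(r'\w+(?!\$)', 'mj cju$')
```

A negative assertion filters positions out without eating any characters.
Matches: at [0:2] → 'mj'; at [3:5] → 'cj'.
With no groups in the pattern, `findall` gives back each whole match — 2 here.

['mj', 'cj']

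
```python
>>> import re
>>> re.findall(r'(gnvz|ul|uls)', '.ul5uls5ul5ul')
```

The regex engine tests alternatives in the order written; an earlier branch that matches wins even if a later one would match more.
Walking the string: at [1:3] match 'ul', group 1 = 'ul'; at [4:6] match 'ul', group 1 = 'ul'; at [8:10] match 'ul', group 1 = 'ul'; at [11:13] match 'ul', group 1 = 'ul'.
Because there's exactly one group, `findall` drops the full match and keeps group 1 from each hit.

['ul', 'ul', 'ul', 'ul']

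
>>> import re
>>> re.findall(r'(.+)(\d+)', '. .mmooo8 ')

[('. .mmooo', '8')]

This matches one or more of any character (captured); then one or more of a digit (captured).
Matches: at [0:9] match '. .mmooo8', groups = ('. .mmooo', '8').
Multiple groups make `findall` return tuples — one 2-tuple for the one match.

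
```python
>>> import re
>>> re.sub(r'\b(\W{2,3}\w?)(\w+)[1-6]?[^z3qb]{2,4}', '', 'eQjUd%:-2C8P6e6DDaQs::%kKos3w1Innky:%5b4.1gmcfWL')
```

Pattern: a word boundary (`\b`, zero-width); then 2 to 3 of a non-word character, then optionally a word character (captured); then one or more of a word character (captured); then optionally a character in [1-6], then 2 to 4 of any character except [z3qb].
Every occurrence is swapped for ''.

'eQjUdKos3w1InnkycfWL'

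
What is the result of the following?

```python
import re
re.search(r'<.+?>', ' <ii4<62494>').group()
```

Unlike `match`, `search` isn't anchored — it looks for the pattern anywhere in the string.
The match spans [1:12] → '<ii4<62494>'.

'<ii4<62494>'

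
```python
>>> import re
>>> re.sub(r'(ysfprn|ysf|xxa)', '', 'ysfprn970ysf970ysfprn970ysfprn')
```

'970970970'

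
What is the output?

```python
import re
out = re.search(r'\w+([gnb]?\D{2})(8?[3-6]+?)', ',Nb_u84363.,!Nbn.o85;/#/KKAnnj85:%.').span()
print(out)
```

(1, 7)

This matches one or more of a word character; then optionally one of [gnb], then exactly 2 of a non-digit (captured); then optionally a literal '8', then one or more of a character in [3-6] (lazy) (captured).
Because the quantifier is non-greedy, it stops expanding at the earliest point where the rest of the pattern can succeed.
`re.search` scans for the first position where the pattern succeeds.
The match spans [1:7] → 'Nb_u84'.
Captured: group 1 = '_u', group 2 = '84'.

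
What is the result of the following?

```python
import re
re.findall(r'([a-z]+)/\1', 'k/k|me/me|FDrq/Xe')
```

['k', 'me']

`\1` has to match the exact text group 1 already captured.
Scanning left to right: at [0:3] match 'k/k', group 1 = 'k'; at [4:9] match 'me/me', group 1 = 'me'.
`findall` collects group 1 from each match (2 total).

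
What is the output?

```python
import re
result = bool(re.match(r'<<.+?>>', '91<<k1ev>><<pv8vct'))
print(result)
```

`re.match` only tries the pattern at the start of the string.
Here position 0 doesn't satisfy it, so the call returns None, and `bool(None)` is False.

False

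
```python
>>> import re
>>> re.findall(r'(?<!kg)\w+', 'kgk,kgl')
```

A negative assertion filters positions out without eating any characters.
Matches: at [0:3] → 'kgk'; at [4:7] → 'kgl'.
No capturing groups, so `findall` returns the 2 full match strings.

['kgk', 'kgl']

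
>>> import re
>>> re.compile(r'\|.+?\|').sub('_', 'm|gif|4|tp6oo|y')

A non-greedy quantifier consumes as few characters as it can — just enough that the remainder of the pattern still matches from where it stops; whatever follows it matches normally.
Matches: at [1:6] → '|gif|'; at [7:14] → '|tp6oo|'.
`sub` substitutes '_' at each match site.

'm_4_y'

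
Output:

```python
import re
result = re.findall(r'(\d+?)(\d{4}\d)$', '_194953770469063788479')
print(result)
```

[('1949537704690637', '88479')]

This matches one or more of a digit (lazy) (captured); then exactly 4 of a digit, then a digit (captured); then anchored at the end.
Scanning left to right: at [1:22] match '194953770469063788479', groups = ('1949537704690637', '88479').
`findall` packs the 2 group values into a tuple for every match.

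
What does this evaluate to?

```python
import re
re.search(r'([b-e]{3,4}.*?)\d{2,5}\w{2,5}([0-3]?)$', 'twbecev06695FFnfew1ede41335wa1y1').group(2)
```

''

The match spans [2:32] → 'becev06695FFnfew1ede41335wa1y1'.
Captured: group 1 = 'becev06695FFnfew1ede', group 2 = ''.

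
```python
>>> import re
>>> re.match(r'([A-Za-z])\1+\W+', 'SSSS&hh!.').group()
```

'SSSS&'

`re.match` won't scan ahead — the pattern has to work from the very first character.
The match spans [0:5] → 'SSSS&'.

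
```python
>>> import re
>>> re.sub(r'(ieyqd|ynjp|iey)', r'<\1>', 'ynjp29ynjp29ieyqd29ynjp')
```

Branches in `(...|...)` are attempted left-to-right; the first branch that allows the whole pattern to succeed is taken.
Each match is replaced using the text its own group 1 captured.

'<ynjp>29<ynjp>29<ieyqd>29<ynjp>'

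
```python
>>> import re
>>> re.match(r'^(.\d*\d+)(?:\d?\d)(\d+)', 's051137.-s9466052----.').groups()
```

('s0511', '7')

The match spans [0:7] → 's051137'.
Captured: group 1 = 's0511', group 2 = '7'.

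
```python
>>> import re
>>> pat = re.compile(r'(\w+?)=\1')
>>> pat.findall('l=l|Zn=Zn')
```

The backreference `\1` re-matches whatever the first group consumed, character for character.
`findall` collects group 1 from each match (2 total).

['l', 'Zn']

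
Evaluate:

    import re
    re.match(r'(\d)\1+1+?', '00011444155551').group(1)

`\1` has to match the exact text group 1 already captured.
`re.match` won't scan ahead — the pattern has to work from the very first character.
The match spans [0:4] → '0001'.
Captured: group 1 = '0'.

'0'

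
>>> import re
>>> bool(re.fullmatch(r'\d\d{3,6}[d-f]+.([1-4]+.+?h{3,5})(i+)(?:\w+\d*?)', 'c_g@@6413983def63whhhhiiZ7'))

False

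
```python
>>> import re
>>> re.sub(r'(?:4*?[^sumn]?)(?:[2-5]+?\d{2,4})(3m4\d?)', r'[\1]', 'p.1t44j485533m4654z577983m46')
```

Pattern: zero or more of the literal '4' (lazy), then optionally any character except [sumn] (non-capturing group); then one or more of a character in [2-5] (lazy), then 2 to 4 of a digit (non-capturing group); then the literal '3m4', then optionally a digit (captured).
Matches: at [4:16] → '44j485533m46'; at [17:28] → '4z577983m46'.
The replacement refers to a captured group, so each match is rewritten using its own captured text.

'p.1t[3m46]5[3m46]'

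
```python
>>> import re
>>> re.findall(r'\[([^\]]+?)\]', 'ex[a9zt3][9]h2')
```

['a9zt3', '9']

Matches: at [2:9] match '[a9zt3]', group 1 = 'a9zt3'; at [9:12] match '[9]', group 1 = '9'.
Because there's exactly one group, `findall` drops the full match and keeps group 1 from each hit.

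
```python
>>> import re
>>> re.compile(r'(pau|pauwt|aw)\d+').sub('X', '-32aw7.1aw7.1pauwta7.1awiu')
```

'-32X.1X.1pauwta7.1awiu'

Matches: at [3:6] → 'aw7'; at [8:11] → 'aw7'.
`sub` substitutes 'X' at each match site.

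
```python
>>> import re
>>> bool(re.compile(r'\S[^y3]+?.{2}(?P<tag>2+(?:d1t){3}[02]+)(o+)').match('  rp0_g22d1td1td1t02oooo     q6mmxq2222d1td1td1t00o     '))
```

Pattern: a non-whitespace character, then one or more of any character except [y3] (lazy), then exactly 2 of any character; then one or more of the literal '2', then the literal 'd1t' repeated 3 times, then one or more of one of [02] (captured as 'tag'); then one or more of a literal 'o' (captured).
`re.match` only tries the pattern at the start of the string.
Here the pattern fails at index 0, so the call returns None, and `bool(None)` is False.

False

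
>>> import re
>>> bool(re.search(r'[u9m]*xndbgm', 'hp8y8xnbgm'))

Pattern: zero or more of one of [u9m]; then the literal 'xnd', then the literal 'bgm'.
`search` walks the string left to right and returns the first match it finds.
Here the pattern never matches, so the call returns None, and `bool(None)` is False.

False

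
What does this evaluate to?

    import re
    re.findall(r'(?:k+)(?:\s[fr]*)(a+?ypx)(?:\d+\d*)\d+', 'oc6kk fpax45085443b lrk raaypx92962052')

With a single group, `findall` returns only what that group captured — 1 item.

['aaypx']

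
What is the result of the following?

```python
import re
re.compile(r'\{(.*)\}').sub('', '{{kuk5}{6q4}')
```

''

`sub` substitutes '' at each match site.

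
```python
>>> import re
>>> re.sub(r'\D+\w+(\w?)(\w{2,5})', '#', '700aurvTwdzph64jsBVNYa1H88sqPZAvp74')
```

'700#'

The pattern matches one or more of a non-digit, then one or more of a word character; then optionally a word character (captured); then 2 to 5 of a word character (captured).
Every occurrence is swapped for '#'.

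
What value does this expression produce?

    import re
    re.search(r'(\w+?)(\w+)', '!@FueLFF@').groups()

This matches one or more of a word character (lazy) (captured); then one or more of a word character (captured).
A non-greedy quantifier consumes as few characters as it can — just enough that the remainder of the pattern still matches from where it stops; whatever follows it matches normally.
`search` walks the string left to right and returns the first match it finds.
The match spans [2:8] → 'FueLFF'.
Captured: group 1 = 'F', group 2 = 'ueLFF'.

('F', 'ueLFF')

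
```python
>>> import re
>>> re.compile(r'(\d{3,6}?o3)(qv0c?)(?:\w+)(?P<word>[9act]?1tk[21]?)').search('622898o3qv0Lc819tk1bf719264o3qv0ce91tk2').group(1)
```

The pattern matches 3 to 6 of a digit (lazy), then the literal 'o3' (captured); then the literal 'qv0', then optionally a literal 'c' (captured); then one or more of a word character (non-capturing group); then optionally one of [9act], then the literal '1tk', then optionally one of [21] (captured as 'word').
Unlike `match`, `search` isn't anchored — it looks for the pattern anywhere in the string.
The match spans [0:39] → '622898o3qv0Lc819tk1bf719264o3qv0ce91tk2'.
Captured: group 1 = '622898o3', group 2 = 'qv0', group 3 = '1tk2'.

'622898o3'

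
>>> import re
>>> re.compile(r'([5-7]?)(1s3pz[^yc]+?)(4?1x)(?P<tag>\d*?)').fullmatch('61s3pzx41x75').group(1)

'6'

This matches optionally a character in [5-7] (captured); then the literal '1s3', then the literal 'pz', then one or more of any character except [yc] (lazy) (captured); then optionally a literal '4', then the literal '1x' (captured); then zero or more of a digit (lazy) (captured as 'tag').
A `+?`/`*?`/`{m,n}?` starts at its minimum and grows only as far as needed for what follows to match.
`re.fullmatch` is like wrapping the pattern in `^…$` (in single-line mode).
The match spans [0:12] → '61s3pzx41x75'.
Captured: group 1 = '6', group 2 = '1s3pzx', group 3 = '41x', group 4 = '75'.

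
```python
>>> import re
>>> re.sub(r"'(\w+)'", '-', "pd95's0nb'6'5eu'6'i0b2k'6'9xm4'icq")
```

'pd95-6-6-6-icq'

Every occurrence is swapped for '-'.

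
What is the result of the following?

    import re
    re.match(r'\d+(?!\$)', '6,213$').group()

'6'

The negative lookahead/lookbehind blocks any match where the forbidden context is present.
With `match`, the pattern is implicitly anchored at the beginning.
The match spans [0:1] → '6'.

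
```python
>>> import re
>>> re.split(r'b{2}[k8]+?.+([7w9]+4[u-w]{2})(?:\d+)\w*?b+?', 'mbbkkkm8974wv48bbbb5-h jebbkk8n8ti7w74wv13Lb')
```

['m', '74wv', '']

This matches exactly 2 of a literal 'b', then one or more of one of [k8] (lazy), then one or more of any character; then one or more of one of [7w9], then the literal '4', then exactly 2 of a character in [u-w] (captured); then one or more of a digit (non-capturing group); then zero or more of a word character (lazy), then one or more of a literal 'b' (lazy).
Matches to split on: at [1:44] → 'bbkkkm8974wv48bbbb5-h jebbkk8n8ti7w74wv13Lb'.
Because the pattern has a capturing group, `split` also inserts each captured text between the pieces.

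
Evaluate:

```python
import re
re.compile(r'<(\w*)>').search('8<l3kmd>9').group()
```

'<l3kmd>'

The match spans [1:8] → '<l3kmd>'.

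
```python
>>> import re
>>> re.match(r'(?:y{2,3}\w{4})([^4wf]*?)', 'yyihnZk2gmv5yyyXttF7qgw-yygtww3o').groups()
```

('',)

The match spans [0:6] → 'yyihnZ'.
Captured: group 1 = ''.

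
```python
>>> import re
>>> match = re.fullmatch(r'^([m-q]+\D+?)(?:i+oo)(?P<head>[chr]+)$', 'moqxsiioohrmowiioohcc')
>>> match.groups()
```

('moqxsiioohrmow', 'hcc')

The match spans [0:21] → 'moqxsiioohrmowiioohcc'.
Captured: group 1 = 'moqxsiioohrmow', group 2 = 'hcc'.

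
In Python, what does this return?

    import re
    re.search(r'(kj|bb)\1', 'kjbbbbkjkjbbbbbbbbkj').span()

(2, 6)

`\1` is not a pattern — it's the concrete string captured by group 1, re-applied verbatim.
Unlike `match`, `search` isn't anchored — it looks for the pattern anywhere in the string.
The match spans [2:6] → 'bbbb'.
Captured: group 1 = 'bb'.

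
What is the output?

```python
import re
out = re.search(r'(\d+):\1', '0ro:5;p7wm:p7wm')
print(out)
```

None

`\1` is not a pattern — it's the concrete string captured by group 1, re-applied verbatim.
Here the pattern never matches, so the call returns None.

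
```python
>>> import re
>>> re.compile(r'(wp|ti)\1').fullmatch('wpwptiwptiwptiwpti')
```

`fullmatch` succeeds only if the pattern covers the string from start to end.
Here the string isn't matched end-to-end, so the call returns None.

None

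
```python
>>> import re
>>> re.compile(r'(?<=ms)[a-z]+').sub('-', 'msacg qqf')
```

'ms- qqf'

Because the assertion is zero-width, the text it checks is not consumed and won't appear in the result.
Matches: at [2:5] → 'acg'.
Each match is replaced by '-'.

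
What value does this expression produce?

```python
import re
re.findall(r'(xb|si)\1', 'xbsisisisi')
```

The backreference `\1` re-matches whatever the first group consumed, character for character.
One capturing group, so `findall` returns just the captured substring from each match — 2 in all.

['si', 'si']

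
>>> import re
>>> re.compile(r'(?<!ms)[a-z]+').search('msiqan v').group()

'msiqan'

A negative assertion filters positions out without eating any characters.
The match spans [0:6] → 'msiqan'.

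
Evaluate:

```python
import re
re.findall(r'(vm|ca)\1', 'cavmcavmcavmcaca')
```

A backreference is literal: `\1` must see the identical characters the first group matched.
Matches: at [12:16] match 'caca', group 1 = 'ca'.
With a single group, `findall` returns only what that group captured — 1 item.

['ca']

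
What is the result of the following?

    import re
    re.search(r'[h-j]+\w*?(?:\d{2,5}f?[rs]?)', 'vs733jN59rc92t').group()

'jN59r'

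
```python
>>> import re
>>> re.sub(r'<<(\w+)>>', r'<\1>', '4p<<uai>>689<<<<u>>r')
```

'4p<uai>689<<<u>r'

The replacement refers to a captured group, so each match is rewritten using its own captured text.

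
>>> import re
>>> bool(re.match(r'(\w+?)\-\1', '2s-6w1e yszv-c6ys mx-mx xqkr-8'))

False

`\1` is not a pattern — it's the concrete string captured by group 1, re-applied verbatim.
`match` is anchored at position 0; if the pattern doesn't fit there, it returns None.
Here the pattern fails at index 0, so the call returns None, and `bool(None)` is False.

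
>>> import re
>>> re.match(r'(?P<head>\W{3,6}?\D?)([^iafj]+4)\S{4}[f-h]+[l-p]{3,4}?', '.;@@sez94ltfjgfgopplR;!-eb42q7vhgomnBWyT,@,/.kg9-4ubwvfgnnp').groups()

('.;@@', 'sez94')

The match spans [0:19] → '.;@@sez94ltfjgfgopp'.
Captured: group 1 = '.;@@', group 2 = 'sez94'.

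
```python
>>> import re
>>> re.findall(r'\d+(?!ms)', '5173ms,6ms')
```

The negative lookaround is zero-width — it rules out positions where the adjacent text would match, without consuming anything.
Since nothing is captured, `findall` lists the 1 matched substring directly.

['517']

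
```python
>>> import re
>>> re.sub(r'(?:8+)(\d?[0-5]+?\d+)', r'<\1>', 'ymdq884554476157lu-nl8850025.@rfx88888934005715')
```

Pattern: one or more of a literal '8' (non-capturing group); then optionally a digit, then one or more of a character in [0-5] (lazy), then one or more of a digit (captured).
Matches: at [4:16] → '884554476157'; at [21:28] → '8850025'; at [33:47] → '88888934005715'.
`\1` in the replacement pulls in group 1's text for each match.

'ymdq<4554476157>lu-nl<50025>.@rfx<934005715>'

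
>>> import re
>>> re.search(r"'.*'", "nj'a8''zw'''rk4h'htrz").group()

The match spans [2:17] → "'a8''zw'''rk4h'".

"'a8''zw'''rk4h'"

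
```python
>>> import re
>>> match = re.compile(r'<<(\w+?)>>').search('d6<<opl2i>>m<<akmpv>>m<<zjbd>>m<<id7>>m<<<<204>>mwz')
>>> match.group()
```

Unlike `match`, `search` isn't anchored — it looks for the pattern anywhere in the string.
The match spans [2:11] → '<<opl2i>>'.
Captured: group 1 = 'opl2i'.

'<<opl2i>>'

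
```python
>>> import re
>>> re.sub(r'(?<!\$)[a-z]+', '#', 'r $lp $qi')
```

`(?!…)`/`(?<!…)` only lets a position through if the neighbouring text does NOT match; no characters are consumed.
Every occurrence is swapped for '#'.

'# $l# $q#'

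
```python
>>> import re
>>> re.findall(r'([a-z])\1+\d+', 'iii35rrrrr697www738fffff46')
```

The backreference `\1` re-matches whatever the first group consumed, character for character.
With a single group, `findall` returns only what that group captured — 4 items.

['i', 'r', 'w', 'f']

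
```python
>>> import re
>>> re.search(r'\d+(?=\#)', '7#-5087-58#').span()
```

(0, 1)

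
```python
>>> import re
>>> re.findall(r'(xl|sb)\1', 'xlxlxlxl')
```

['xl', 'xl']

After group 1 captures some text, `\1` only succeeds where that same text appears again.
Because there's exactly one group, `findall` drops the full match and keeps group 1 from each hit.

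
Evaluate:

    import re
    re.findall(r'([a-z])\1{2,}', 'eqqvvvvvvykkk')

`\1` has to match the exact text group 1 already captured.
Walking the string: at [3:9] match 'vvvvvv', group 1 = 'v'; at [10:13] match 'kkk', group 1 = 'k'.
Because there's exactly one group, `findall` drops the full match and keeps group 1 from each hit.

['v', 'k']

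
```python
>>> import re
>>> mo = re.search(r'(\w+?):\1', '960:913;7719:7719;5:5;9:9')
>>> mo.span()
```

`\1` has to match the exact text group 1 already captured.
Unlike `match`, `search` isn't anchored — it looks for the pattern anywhere in the string.
The match spans [8:17] → '7719:7719'.
Captured: group 1 = '7719'.

(8, 17)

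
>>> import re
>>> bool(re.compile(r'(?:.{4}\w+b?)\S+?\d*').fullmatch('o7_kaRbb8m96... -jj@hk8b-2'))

False

For `fullmatch`, every character of the input must be accounted for by the pattern.
Here the pattern can't cover the whole string, so the call returns None, and `bool(None)` is False.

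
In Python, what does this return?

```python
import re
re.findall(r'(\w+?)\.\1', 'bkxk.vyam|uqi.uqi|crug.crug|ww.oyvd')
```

['uqi', 'crug']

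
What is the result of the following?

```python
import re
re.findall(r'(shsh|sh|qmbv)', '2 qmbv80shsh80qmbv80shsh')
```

['qmbv', 'shsh', 'qmbv', 'shsh']

Alternation tries branches left to right and keeps the first one that lets the overall match succeed at that position.
One capturing group, so `findall` returns just the captured substring from each match — 4 in all.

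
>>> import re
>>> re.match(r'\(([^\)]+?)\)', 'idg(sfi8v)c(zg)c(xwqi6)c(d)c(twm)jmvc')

None

`re.match` only tries the pattern at the start of the string.
Here the pattern fails at index 0, so the call returns None.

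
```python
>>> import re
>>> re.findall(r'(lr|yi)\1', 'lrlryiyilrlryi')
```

The backreference `\1` re-matches whatever the first group consumed, character for character.
Matches: at [0:4] match 'lrlr', group 1 = 'lr'; at [4:8] match 'yiyi', group 1 = 'yi'; at [8:12] match 'lrlr', group 1 = 'lr'.
`findall` collects group 1 from each match (3 total).

['lr', 'yi', 'lr']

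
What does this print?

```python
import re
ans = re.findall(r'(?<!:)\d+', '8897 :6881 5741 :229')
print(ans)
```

Because the assertion is negative and zero-width, positions next to the forbidden text are skipped.
Walking the string: at [0:4] → '8897'; at [7:10] → '881'; at [11:15] → '5741'; at [18:20] → '29'.
With no groups in the pattern, `findall` gives back each whole match — 4 here.

['8897', '881', '5741', '29']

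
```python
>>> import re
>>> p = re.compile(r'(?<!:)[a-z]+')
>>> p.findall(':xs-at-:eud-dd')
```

['s', 'at', 'ud', 'dd']

The negative lookahead/lookbehind blocks any match where the forbidden context is present.
`findall` yields the raw match text (4 of them) because the pattern has no groups.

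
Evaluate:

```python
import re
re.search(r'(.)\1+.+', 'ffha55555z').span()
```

(0, 10)

A backreference is literal: `\1` must see the identical characters the first group matched.
The match spans [0:10] → 'ffha55555z'.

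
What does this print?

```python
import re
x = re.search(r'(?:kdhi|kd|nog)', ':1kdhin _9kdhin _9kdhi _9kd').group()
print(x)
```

kdhi

The regex engine tests alternatives in the order written; an earlier branch that matches wins even if a later one would match more.
`re.search` scans for the first position where the pattern succeeds.
The match spans [2:6] → 'kdhi'.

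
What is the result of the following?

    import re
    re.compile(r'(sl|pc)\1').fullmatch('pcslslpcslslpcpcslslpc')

None

For `fullmatch`, every character of the input must be accounted for by the pattern.
Here the pattern can't cover the whole string, so the call returns None.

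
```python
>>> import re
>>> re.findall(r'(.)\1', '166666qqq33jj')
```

['6', '6', 'q', '3', 'j']

The backreference `\1` re-matches whatever the first group consumed, character for character.
Scanning left to right: at [1:3] match '66', group 1 = '6'; at [3:5] match '66', group 1 = '6'; at [6:8] match 'qq', group 1 = 'q'; at [9:11] match '33', group 1 = '3'; at [11:13] match 'jj', group 1 = 'j'.
Because there's exactly one group, `findall` drops the full match and keeps group 1 from each hit.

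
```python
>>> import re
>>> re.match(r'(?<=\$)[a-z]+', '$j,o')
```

None

The lookaround is zero-width — it requires the adjacent text to match without consuming it, so the asserted text isn't part of the match.
With `match`, the pattern is implicitly anchored at the beginning.
Here the pattern fails at index 0, so the call returns None.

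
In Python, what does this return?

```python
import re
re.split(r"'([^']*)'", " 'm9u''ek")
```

`re.split` interleaves the captured-group text with the surrounding fragments.

[' ', 'm9u', "'ek"]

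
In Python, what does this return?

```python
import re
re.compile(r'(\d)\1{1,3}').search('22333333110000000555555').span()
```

After group 1 captures some text, `\1` only succeeds where that same text appears again.
The match spans [0:2] → '22'.

(0, 2)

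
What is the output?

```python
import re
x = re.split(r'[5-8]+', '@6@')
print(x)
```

Pattern: one or more of a character in [5-8].
Matches to split on: at [1:2] → '6'.
`split` removes every match and returns the 2 fragments in between.

['@', '@']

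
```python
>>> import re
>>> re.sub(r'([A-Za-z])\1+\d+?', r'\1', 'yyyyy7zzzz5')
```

The backreference `\1` re-matches whatever the first group consumed, character for character.
Matches: at [0:6] → 'yyyyy7'; at [6:11] → 'zzzz5'.
The replacement refers to a captured group, so each match is rewritten using its own captured text.

'yz'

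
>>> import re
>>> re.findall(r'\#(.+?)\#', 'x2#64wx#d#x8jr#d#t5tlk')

Because the quantifier is non-greedy, it stops expanding at the earliest point where the rest of the pattern can succeed.
Scanning left to right: at [2:8] match '#64wx#', group 1 = '64wx'; at [9:15] match '#x8jr#', group 1 = 'x8jr'.
`findall` collects group 1 from each match (2 total).

['64wx', 'x8jr']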